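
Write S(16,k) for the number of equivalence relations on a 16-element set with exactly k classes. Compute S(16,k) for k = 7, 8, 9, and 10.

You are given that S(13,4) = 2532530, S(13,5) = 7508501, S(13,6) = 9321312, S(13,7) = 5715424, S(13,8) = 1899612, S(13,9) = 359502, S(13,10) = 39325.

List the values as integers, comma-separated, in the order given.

@14  (14,5):7508501·5+2532530→40075035, (14,6):9321312·6+7508501→63436373, (14,7):5715424·7+9321312→49329280, (14,8):1899612·8+5715424→20912320, (14,9):359502·9+1899612→5135130, (14,10):39325·10+359502→752752
@15  (15,6):63436373·6+40075035→420693273, (15,7):49329280·7+63436373→408741333, (15,8):20912320·8+49329280→216627840, (15,9):5135130·9+20912320→67128490, (15,10):752752·10+5135130→12662650
@16  (16,7):408741333·7+420693273→3281882604, (16,8):216627840·8+408741333→2141764053, (16,9):67128490·9+216627840→820784250, (16,10):12662650·10+67128490→193754990
Read S(16,7) = 3281882604, S(16,8) = 2141764053, S(16,9) = 820784250, S(16,10) = 193754990.

3281882604, 2141764053, 820784250, 193754990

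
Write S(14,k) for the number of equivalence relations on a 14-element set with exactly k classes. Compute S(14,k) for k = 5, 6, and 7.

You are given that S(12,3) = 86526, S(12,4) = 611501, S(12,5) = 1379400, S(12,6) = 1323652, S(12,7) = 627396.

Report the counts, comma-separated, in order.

40075035, 63436373, 49329280

[13] T[13,4]:4*611501+86526=2532530 · T[13,5]:5*1379400+611501=7508501 · T[13,6]:6*1323652+1379400=9321312 · T[13,7]:7*627396+1323652=5715424
[14] T[14,5]:5*7508501+2532530=40075035 · T[14,6]:6*9321312+7508501=63436373 · T[14,7]:7*5715424+9321312=49329280
Read S(14,5) = 40075035, S(14,6) = 63436373, S(14,7) = 49329280.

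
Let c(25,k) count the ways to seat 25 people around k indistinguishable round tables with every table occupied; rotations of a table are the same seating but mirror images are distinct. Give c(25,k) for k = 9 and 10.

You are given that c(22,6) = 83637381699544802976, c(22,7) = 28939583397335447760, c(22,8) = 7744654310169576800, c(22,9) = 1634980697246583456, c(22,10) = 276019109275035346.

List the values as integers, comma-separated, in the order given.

row 23: T[23][7]=22·28939583397335447760+83637381699544802976=720308216440924653696  T[23][8]=22·7744654310169576800+28939583397335447760=199321978221066137360  T[23][9]=22·1634980697246583456+7744654310169576800=43714229649594412832  T[23][10]=22·276019109275035346+1634980697246583456=7707401101297361068
row 24: T[24][8]=23·199321978221066137360+720308216440924653696=5304713715525445812976  T[24][9]=23·43714229649594412832+199321978221066137360=1204749260161737632496  T[24][10]=23·7707401101297361068+43714229649594412832=220984454979433717396
row 25: T[25][9]=24·1204749260161737632496+5304713715525445812976=34218695959407148992880  T[25][10]=24·220984454979433717396+1204749260161737632496=6508376179668146850000
Read c(25,9) = 34218695959407148992880, c(25,10) = 6508376179668146850000.

34218695959407148992880, 6508376179668146850000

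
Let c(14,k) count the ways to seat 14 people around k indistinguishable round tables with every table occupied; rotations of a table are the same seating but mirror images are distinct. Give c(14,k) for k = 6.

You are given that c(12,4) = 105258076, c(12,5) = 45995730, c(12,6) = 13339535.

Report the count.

3336118786

r13: T_13,5=12×45995730+105258076=657206836; T_13,6=12×13339535+45995730=206070150
r14: T_14,6=13×206070150+657206836=3336118786
Read c(14,6) = 3336118786.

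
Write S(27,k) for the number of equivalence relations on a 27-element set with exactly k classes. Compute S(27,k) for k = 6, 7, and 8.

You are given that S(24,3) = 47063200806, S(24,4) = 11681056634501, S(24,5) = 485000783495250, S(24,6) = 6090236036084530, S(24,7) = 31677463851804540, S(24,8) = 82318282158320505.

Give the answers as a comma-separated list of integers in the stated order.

1359801318005044551, 11647571772911241531, 47628831813556336200

r25: T_25,4=4×11681056634501+47063200806=46771289738810; T_25,5=5×485000783495250+11681056634501=2436684974110751; T_25,6=6×6090236036084530+485000783495250=37026417000002430; T_25,7=7×31677463851804540+6090236036084530=227832482998716310; T_25,8=8×82318282158320505+31677463851804540=690223721118368580
r26: T_26,5=5×2436684974110751+46771289738810=12230196160292565; T_26,6=6×37026417000002430+2436684974110751=224595186974125331; T_26,7=7×227832482998716310+37026417000002430=1631853797991016600; T_26,8=8×690223721118368580+227832482998716310=5749622251945664950
r27: T_27,6=6×224595186974125331+12230196160292565=1359801318005044551; T_27,7=7×1631853797991016600+224595186974125331=11647571772911241531; T_27,8=8×5749622251945664950+1631853797991016600=47628831813556336200
Read S(27,6) = 1359801318005044551, S(27,7) = 11647571772911241531, S(27,8) = 47628831813556336200.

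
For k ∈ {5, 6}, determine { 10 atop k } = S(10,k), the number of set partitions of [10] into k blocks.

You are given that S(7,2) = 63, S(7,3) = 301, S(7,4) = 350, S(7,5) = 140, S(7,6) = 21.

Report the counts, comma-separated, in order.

@8  (8,3):301·3+63→966, (8,4):350·4+301→1701, (8,5):140·5+350→1050, (8,6):21·6+140→266
@9  (9,4):1701·4+966→7770, (9,5):1050·5+1701→6951, (9,6):266·6+1050→2646
@10  (10,5):6951·5+7770→42525, (10,6):2646·6+6951→22827
Read S(10,5) = 42525, S(10,6) = 22827.

42525, 22827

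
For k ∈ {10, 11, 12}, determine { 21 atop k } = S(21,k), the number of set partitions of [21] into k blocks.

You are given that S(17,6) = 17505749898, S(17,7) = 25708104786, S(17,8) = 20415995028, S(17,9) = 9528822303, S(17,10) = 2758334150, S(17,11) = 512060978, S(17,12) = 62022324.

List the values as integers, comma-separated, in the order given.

row 18: T[18][7]=7·25708104786+17505749898=197462483400  T[18][8]=8·20415995028+25708104786=189036065010  T[18][9]=9·9528822303+20415995028=106175395755  T[18][10]=10·2758334150+9528822303=37112163803  T[18][11]=11·512060978+2758334150=8391004908  T[18][12]=12·62022324+512060978=1256328866
row 19: T[19][8]=8·189036065010+197462483400=1709751003480  T[19][9]=9·106175395755+189036065010=1144614626805  T[19][10]=10·37112163803+106175395755=477297033785  T[19][11]=11·8391004908+37112163803=129413217791  T[19][12]=12·1256328866+8391004908=23466951300
row 20: T[20][9]=9·1144614626805+1709751003480=12011282644725  T[20][10]=10·477297033785+1144614626805=5917584964655  T[20][11]=11·129413217791+477297033785=1900842429486  T[20][12]=12·23466951300+129413217791=411016633391
row 21: T[21][10]=10·5917584964655+12011282644725=71187132291275  T[21][11]=11·1900842429486+5917584964655=26826851689001  T[21][12]=12·411016633391+1900842429486=6833042030178
Read S(21,10) = 71187132291275, S(21,11) = 26826851689001, S(21,12) = 6833042030178.

71187132291275, 26826851689001, 6833042030178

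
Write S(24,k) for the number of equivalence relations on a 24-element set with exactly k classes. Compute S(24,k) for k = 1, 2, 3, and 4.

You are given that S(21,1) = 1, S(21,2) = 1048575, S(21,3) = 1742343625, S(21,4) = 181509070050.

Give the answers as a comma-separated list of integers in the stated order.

@22  (22,1):1·1+0→1, (22,2):1048575·2+1→2097151, (22,3):1742343625·3+1048575→5228079450, (22,4):181509070050·4+1742343625→727778623825
@23  (23,1):1·1+0→1, (23,2):2097151·2+1→4194303, (23,3):5228079450·3+2097151→15686335501, (23,4):727778623825·4+5228079450→2916342574750
@24  (24,1):1·1+0→1, (24,2):4194303·2+1→8388607, (24,3):15686335501·3+4194303→47063200806, (24,4):2916342574750·4+15686335501→11681056634501
Read S(24,1) = 1, S(24,2) = 8388607, S(24,3) = 47063200806, S(24,4) = 11681056634501.

1, 8388607, 47063200806, 11681056634501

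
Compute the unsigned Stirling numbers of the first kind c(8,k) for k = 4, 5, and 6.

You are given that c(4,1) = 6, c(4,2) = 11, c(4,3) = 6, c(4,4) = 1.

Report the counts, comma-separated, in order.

@5  (5,1):6·4+0→24, (5,2):11·4+6→50, (5,3):6·4+11→35, (5,4):1·4+6→10, (5,5):0·4+1→1
@6  (6,2):50·5+24→274, (6,3):35·5+50→225, (6,4):10·5+35→85, (6,5):1·5+10→15, (6,6):0·5+1→1
@7  (7,3):225·6+274→1624, (7,4):85·6+225→735, (7,5):15·6+85→175, (7,6):1·6+15→21
@8  (8,4):735·7+1624→6769, (8,5):175·7+735→1960, (8,6):21·7+175→322
Read c(8,4) = 6769, c(8,5) = 1960, c(8,6) = 322.

6769, 1960, 322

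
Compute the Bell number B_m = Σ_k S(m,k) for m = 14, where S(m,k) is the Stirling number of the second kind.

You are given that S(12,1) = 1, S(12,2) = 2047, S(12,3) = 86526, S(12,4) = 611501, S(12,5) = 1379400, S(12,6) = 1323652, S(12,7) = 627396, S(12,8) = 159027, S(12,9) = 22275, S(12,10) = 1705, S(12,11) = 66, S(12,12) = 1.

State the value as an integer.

190899322

r13: T_13,1=1×1+0=1; T_13,2=2×2047+1=4095; T_13,3=3×86526+2047=261625; T_13,4=4×611501+86526=2532530; T_13,5=5×1379400+611501=7508501; T_13,6=6×1323652+1379400=9321312; T_13,7=7×627396+1323652=5715424; T_13,8=8×159027+627396=1899612; T_13,9=9×22275+159027=359502; T_13,10=10×1705+22275=39325; T_13,11=11×66+1705=2431; T_13,12=12×1+66=78; T_13,13=13×0+1=1
r14: T_14,1=1×1+0=1; T_14,2=2×4095+1=8191; T_14,3=3×261625+4095=788970; T_14,4=4×2532530+261625=10391745; T_14,5=5×7508501+2532530=40075035; T_14,6=6×9321312+7508501=63436373; T_14,7=7×5715424+9321312=49329280; T_14,8=8×1899612+5715424=20912320; T_14,9=9×359502+1899612=5135130; T_14,10=10×39325+359502=752752; T_14,11=11×2431+39325=66066; T_14,12=12×78+2431=3367; T_14,13=13×1+78=91; T_14,14=14×0+1=1
B_14 = ΣS(14,k) = 1+8191+788970+10391745+40075035+63436373+49329280+20912320+5135130+752752+66066+3367+91+1 = 190899322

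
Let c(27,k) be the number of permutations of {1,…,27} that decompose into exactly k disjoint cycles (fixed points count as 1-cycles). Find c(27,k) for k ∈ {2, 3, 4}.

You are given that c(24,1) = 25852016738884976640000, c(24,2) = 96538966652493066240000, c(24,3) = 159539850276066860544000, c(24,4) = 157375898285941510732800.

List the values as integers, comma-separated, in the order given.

1554454559147562279567360000, 2671674589068831403868160000, 2761307967193712729035776000

@25  (25,1):25852016738884976640000·24+0→620448401733239439360000, (25,2):96538966652493066240000·24+25852016738884976640000→2342787216398718566400000, (25,3):159539850276066860544000·24+96538966652493066240000→3925495373278097719296000, (25,4):157375898285941510732800·24+159539850276066860544000→3936561409138663118131200
@26  (26,1):620448401733239439360000·25+0→15511210043330985984000000, (26,2):2342787216398718566400000·25+620448401733239439360000→59190128811701203599360000, (26,3):3925495373278097719296000·25+2342787216398718566400000→100480171548351161548800000, (26,4):3936561409138663118131200·25+3925495373278097719296000→102339530601744675672576000
@27  (27,2):59190128811701203599360000·26+15511210043330985984000000→1554454559147562279567360000, (27,3):100480171548351161548800000·26+59190128811701203599360000→2671674589068831403868160000, (27,4):102339530601744675672576000·26+100480171548351161548800000→2761307967193712729035776000
Read c(27,2) = 1554454559147562279567360000, c(27,3) = 2671674589068831403868160000, c(27,4) = 2761307967193712729035776000.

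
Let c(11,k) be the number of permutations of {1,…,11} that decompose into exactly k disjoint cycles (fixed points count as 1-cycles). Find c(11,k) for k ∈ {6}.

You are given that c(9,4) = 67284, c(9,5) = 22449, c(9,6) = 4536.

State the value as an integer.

r10: T_10,5=9×22449+67284=269325; T_10,6=9×4536+22449=63273
r11: T_11,6=10×63273+269325=902055
Read c(11,6) = 902055.

902055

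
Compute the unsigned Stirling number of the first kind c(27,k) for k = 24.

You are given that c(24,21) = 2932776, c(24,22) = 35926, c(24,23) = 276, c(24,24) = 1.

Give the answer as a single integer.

[25] T[25,22]:24*35926+2932776=3795000 · T[25,23]:24*276+35926=42550 · T[25,24]:24*1+276=300
[26] T[26,23]:25*42550+3795000=4858750 · T[26,24]:25*300+42550=50050
[27] T[27,24]:26*50050+4858750=6160050
Read c(27,24) = 6160050.

6160050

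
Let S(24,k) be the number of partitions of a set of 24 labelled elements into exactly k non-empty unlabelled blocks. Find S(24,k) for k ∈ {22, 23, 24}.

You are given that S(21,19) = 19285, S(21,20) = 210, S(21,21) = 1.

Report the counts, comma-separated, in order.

33902, 276, 1

[22] T[22,20]:20*210+19285=23485 · T[22,21]:21*1+210=231 · T[22,22]:22*0+1=1
[23] T[23,21]:21*231+23485=28336 · T[23,22]:22*1+231=253 · T[23,23]:23*0+1=1
[24] T[24,22]:22*253+28336=33902 · T[24,23]:23*1+253=276 · T[24,24]:24*0+1=1
Read S(24,22) = 33902, S(24,23) = 276, S(24,24) = 1.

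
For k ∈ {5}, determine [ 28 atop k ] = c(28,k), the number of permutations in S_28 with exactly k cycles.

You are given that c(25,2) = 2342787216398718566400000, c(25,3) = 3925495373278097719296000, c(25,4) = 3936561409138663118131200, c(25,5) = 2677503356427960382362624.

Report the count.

55278125307966865191587481600

row 26: T[26][3]=25·3925495373278097719296000+2342787216398718566400000=100480171548351161548800000  T[26][4]=25·3936561409138663118131200+3925495373278097719296000=102339530601744675672576000  T[26][5]=25·2677503356427960382362624+3936561409138663118131200=70874145319837672677196800
row 27: T[27][4]=26·102339530601744675672576000+100480171548351161548800000=2761307967193712729035776000  T[27][5]=26·70874145319837672677196800+102339530601744675672576000=1945067308917524165279692800
row 28: T[28][5]=27·1945067308917524165279692800+2761307967193712729035776000=55278125307966865191587481600
Read c(28,5) = 55278125307966865191587481600.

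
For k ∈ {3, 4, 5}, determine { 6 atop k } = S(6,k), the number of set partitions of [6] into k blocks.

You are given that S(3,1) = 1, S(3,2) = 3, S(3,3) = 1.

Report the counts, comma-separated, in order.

90, 65, 15

@4  (4,1):1·1+0→1, (4,2):3·2+1→7, (4,3):1·3+3→6, (4,4):0·4+1→1
@5  (5,2):7·2+1→15, (5,3):6·3+7→25, (5,4):1·4+6→10, (5,5):0·5+1→1
@6  (6,3):25·3+15→90, (6,4):10·4+25→65, (6,5):1·5+10→15
Read S(6,3) = 90, S(6,4) = 65, S(6,5) = 15.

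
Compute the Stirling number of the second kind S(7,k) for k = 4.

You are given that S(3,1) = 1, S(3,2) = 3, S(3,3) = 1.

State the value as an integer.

@4  (4,1):1·1+0→1, (4,2):3·2+1→7, (4,3):1·3+3→6, (4,4):0·4+1→1
@5  (5,2):7·2+1→15, (5,3):6·3+7→25, (5,4):1·4+6→10
@6  (6,3):25·3+15→90, (6,4):10·4+25→65
@7  (7,4):65·4+90→350
Read S(7,4) = 350.

350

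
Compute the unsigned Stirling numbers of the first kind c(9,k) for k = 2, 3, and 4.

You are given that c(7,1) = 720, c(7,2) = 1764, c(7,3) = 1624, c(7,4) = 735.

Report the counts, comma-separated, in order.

i=8: T(8,1)=0+7·720=5040 | T(8,2)=720+7·1764=13068 | T(8,3)=1764+7·1624=13132 | T(8,4)=1624+7·735=6769
i=9: T(9,2)=5040+8·13068=109584 | T(9,3)=13068+8·13132=118124 | T(9,4)=13132+8·6769=67284
Read c(9,2) = 109584, c(9,3) = 118124, c(9,4) = 67284.

109584, 118124, 67284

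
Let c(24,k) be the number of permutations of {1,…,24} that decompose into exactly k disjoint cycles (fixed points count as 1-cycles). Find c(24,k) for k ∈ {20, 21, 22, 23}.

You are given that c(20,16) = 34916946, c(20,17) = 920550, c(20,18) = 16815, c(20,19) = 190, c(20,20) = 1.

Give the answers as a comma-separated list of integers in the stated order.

168423871, 2932776, 35926, 276

@21  (21,17):920550·20+34916946→53327946, (21,18):16815·20+920550→1256850, (21,19):190·20+16815→20615, (21,20):1·20+190→210, (21,21):0·20+1→1
@22  (22,18):1256850·21+53327946→79721796, (22,19):20615·21+1256850→1689765, (22,20):210·21+20615→25025, (22,21):1·21+210→231, (22,22):0·21+1→1
@23  (23,19):1689765·22+79721796→116896626, (23,20):25025·22+1689765→2240315, (23,21):231·22+25025→30107, (23,22):1·22+231→253, (23,23):0·22+1→1
@24  (24,20):2240315·23+116896626→168423871, (24,21):30107·23+2240315→2932776, (24,22):253·23+30107→35926, (24,23):1·23+253→276
Read c(24,20) = 168423871, c(24,21) = 2932776, c(24,22) = 35926, c(24,23) = 276.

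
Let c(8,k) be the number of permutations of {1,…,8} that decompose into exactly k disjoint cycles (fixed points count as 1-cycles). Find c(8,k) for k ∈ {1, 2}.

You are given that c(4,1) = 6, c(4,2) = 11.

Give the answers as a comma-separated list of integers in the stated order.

5040, 13068

i=5: T(5,1)=0+4·6=24 | T(5,2)=6+4·11=50
i=6: T(6,1)=0+5·24=120 | T(6,2)=24+5·50=274
i=7: T(7,1)=0+6·120=720 | T(7,2)=120+6·274=1764
i=8: T(8,1)=0+7·720=5040 | T(8,2)=720+7·1764=13068
Read c(8,1) = 5040, c(8,2) = 13068.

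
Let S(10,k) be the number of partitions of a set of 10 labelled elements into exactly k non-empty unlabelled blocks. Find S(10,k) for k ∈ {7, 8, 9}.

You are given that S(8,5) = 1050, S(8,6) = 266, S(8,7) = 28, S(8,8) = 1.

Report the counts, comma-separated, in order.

r9: T_9,6=6×266+1050=2646; T_9,7=7×28+266=462; T_9,8=8×1+28=36; T_9,9=9×0+1=1
r10: T_10,7=7×462+2646=5880; T_10,8=8×36+462=750; T_10,9=9×1+36=45
Read S(10,7) = 5880, S(10,8) = 750, S(10,9) = 45.

5880, 750, 45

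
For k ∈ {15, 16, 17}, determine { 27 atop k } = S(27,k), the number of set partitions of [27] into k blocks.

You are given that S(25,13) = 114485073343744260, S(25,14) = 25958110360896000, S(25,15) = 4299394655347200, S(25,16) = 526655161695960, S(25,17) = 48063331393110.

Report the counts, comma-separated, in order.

r26: T_26,14=14×25958110360896000+114485073343744260=477898618396288260; T_26,15=15×4299394655347200+25958110360896000=90449030191104000; T_26,16=16×526655161695960+4299394655347200=12725877242482560; T_26,17=17×48063331393110+526655161695960=1343731795378830
r27: T_27,15=15×90449030191104000+477898618396288260=1834634071262848260; T_27,16=16×12725877242482560+90449030191104000=294063066070824960; T_27,17=17×1343731795378830+12725877242482560=35569317763922670
Read S(27,15) = 1834634071262848260, S(27,16) = 294063066070824960, S(27,17) = 35569317763922670.

1834634071262848260, 294063066070824960, 35569317763922670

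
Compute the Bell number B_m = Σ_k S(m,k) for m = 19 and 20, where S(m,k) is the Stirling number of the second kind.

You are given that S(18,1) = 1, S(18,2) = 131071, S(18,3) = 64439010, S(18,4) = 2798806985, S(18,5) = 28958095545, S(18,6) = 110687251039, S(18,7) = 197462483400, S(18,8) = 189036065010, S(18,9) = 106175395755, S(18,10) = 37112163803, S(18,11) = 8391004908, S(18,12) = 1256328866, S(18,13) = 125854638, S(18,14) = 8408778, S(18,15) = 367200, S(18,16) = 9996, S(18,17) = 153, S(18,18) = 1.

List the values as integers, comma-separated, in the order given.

row 19: T[19][1]=1·1+0=1  T[19][2]=2·131071+1=262143  T[19][3]=3·64439010+131071=193448101  T[19][4]=4·2798806985+64439010=11259666950  T[19][5]=5·28958095545+2798806985=147589284710  T[19][6]=6·110687251039+28958095545=693081601779  T[19][7]=7·197462483400+110687251039=1492924634839  T[19][8]=8·189036065010+197462483400=1709751003480  T[19][9]=9·106175395755+189036065010=1144614626805  T[19][10]=10·37112163803+106175395755=477297033785  T[19][11]=11·8391004908+37112163803=129413217791  T[19][12]=12·1256328866+8391004908=23466951300  T[19][13]=13·125854638+1256328866=2892439160  T[19][14]=14·8408778+125854638=243577530  T[19][15]=15·367200+8408778=13916778  T[19][16]=16·9996+367200=527136  T[19][17]=17·153+9996=12597  T[19][18]=18·1+153=171  T[19][19]=19·0+1=1
row 20: T[20][1]=1·1+0=1  T[20][2]=2·262143+1=524287  T[20][3]=3·193448101+262143=580606446  T[20][4]=4·11259666950+193448101=45232115901  T[20][5]=5·147589284710+11259666950=749206090500  T[20][6]=6·693081601779+147589284710=4306078895384  T[20][7]=7·1492924634839+693081601779=11143554045652  T[20][8]=8·1709751003480+1492924634839=15170932662679  T[20][9]=9·1144614626805+1709751003480=12011282644725  T[20][10]=10·477297033785+1144614626805=5917584964655  T[20][11]=11·129413217791+477297033785=1900842429486  T[20][12]=12·23466951300+129413217791=411016633391  T[20][13]=13·2892439160+23466951300=61068660380  T[20][14]=14·243577530+2892439160=6302524580  T[20][15]=15·13916778+243577530=452329200  T[20][16]=16·527136+13916778=22350954  T[20][17]=17·12597+527136=741285  T[20][18]=18·171+12597=15675  T[20][19]=19·1+171=190  T[20][20]=20·0+1=1
B_19 = ΣS(19,k) = 1+262143+193448101+11259666950+147589284710+693081601779+1492924634839+1709751003480+1144614626805+477297033785+129413217791+23466951300+2892439160+243577530+13916778+527136+12597+171+1 = 5832742205057
B_20 = ΣS(20,k) = 1+524287+580606446+45232115901+749206090500+4306078895384+11143554045652+15170932662679+12011282644725+5917584964655+1900842429486+411016633391+61068660380+6302524580+452329200+22350954+741285+15675+190+1 = 51724158235372

5832742205057, 51724158235372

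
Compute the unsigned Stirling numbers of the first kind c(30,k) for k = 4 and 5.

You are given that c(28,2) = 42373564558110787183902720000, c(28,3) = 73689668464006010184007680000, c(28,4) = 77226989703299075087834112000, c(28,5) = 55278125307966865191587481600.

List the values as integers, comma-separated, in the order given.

i=29: T(29,3)=42373564558110787183902720000+28·73689668464006010184007680000=2105684281550279072336117760000 | T(29,4)=73689668464006010184007680000+28·77226989703299075087834112000=2236045380156380112643362816000 | T(29,5)=77226989703299075087834112000+28·55278125307966865191587481600=1625014498326371300452283596800
i=30: T(30,4)=2105684281550279072336117760000+29·2236045380156380112643362816000=66951000306085302338993639424000 | T(30,5)=2236045380156380112643362816000+29·1625014498326371300452283596800=49361465831621147825759587123200
Read c(30,4) = 66951000306085302338993639424000, c(30,5) = 49361465831621147825759587123200.

66951000306085302338993639424000, 49361465831621147825759587123200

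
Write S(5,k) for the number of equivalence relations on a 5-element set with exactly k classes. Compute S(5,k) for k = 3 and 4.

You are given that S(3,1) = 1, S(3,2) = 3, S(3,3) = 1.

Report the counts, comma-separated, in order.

25, 10

@4  (4,2):3·2+1→7, (4,3):1·3+3→6, (4,4):0·4+1→1
@5  (5,3):6·3+7→25, (5,4):1·4+6→10
Read S(5,3) = 25, S(5,4) = 10.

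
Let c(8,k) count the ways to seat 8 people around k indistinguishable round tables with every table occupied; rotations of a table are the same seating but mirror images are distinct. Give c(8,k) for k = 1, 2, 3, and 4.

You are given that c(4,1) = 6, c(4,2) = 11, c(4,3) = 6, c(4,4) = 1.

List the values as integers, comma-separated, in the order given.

@5  (5,1):6·4+0→24, (5,2):11·4+6→50, (5,3):6·4+11→35, (5,4):1·4+6→10
@6  (6,1):24·5+0→120, (6,2):50·5+24→274, (6,3):35·5+50→225, (6,4):10·5+35→85
@7  (7,1):120·6+0→720, (7,2):274·6+120→1764, (7,3):225·6+274→1624, (7,4):85·6+225→735
@8  (8,1):720·7+0→5040, (8,2):1764·7+720→13068, (8,3):1624·7+1764→13132, (8,4):735·7+1624→6769
Read c(8,1) = 5040, c(8,2) = 13068, c(8,3) = 13132, c(8,4) = 6769.

5040, 13068, 13132, 6769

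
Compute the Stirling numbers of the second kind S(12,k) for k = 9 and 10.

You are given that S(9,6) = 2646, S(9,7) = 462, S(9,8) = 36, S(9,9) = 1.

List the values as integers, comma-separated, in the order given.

22275, 1705

[10] T[10,7]:7*462+2646=5880 · T[10,8]:8*36+462=750 · T[10,9]:9*1+36=45 · T[10,10]:10*0+1=1
[11] T[11,8]:8*750+5880=11880 · T[11,9]:9*45+750=1155 · T[11,10]:10*1+45=55
[12] T[12,9]:9*1155+11880=22275 · T[12,10]:10*55+1155=1705
Read S(12,9) = 22275, S(12,10) = 1705.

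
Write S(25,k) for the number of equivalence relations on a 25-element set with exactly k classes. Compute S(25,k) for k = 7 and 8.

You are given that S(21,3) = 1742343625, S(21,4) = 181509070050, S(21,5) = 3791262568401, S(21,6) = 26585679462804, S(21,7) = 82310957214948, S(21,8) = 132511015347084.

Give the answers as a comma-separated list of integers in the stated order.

r22: T_22,4=4×181509070050+1742343625=727778623825; T_22,5=5×3791262568401+181509070050=19137821912055; T_22,6=6×26585679462804+3791262568401=163305339345225; T_22,7=7×82310957214948+26585679462804=602762379967440; T_22,8=8×132511015347084+82310957214948=1142399079991620
r23: T_23,5=5×19137821912055+727778623825=96416888184100; T_23,6=6×163305339345225+19137821912055=998969857983405; T_23,7=7×602762379967440+163305339345225=4382641999117305; T_23,8=8×1142399079991620+602762379967440=9741955019900400
r24: T_24,6=6×998969857983405+96416888184100=6090236036084530; T_24,7=7×4382641999117305+998969857983405=31677463851804540; T_24,8=8×9741955019900400+4382641999117305=82318282158320505
r25: T_25,7=7×31677463851804540+6090236036084530=227832482998716310; T_25,8=8×82318282158320505+31677463851804540=690223721118368580
Read S(25,7) = 227832482998716310, S(25,8) = 690223721118368580.

227832482998716310, 690223721118368580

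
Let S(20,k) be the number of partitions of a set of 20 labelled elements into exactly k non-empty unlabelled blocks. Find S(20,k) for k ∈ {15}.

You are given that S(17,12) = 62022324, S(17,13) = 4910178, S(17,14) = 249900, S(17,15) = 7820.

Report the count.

i=18: T(18,13)=62022324+13·4910178=125854638 | T(18,14)=4910178+14·249900=8408778 | T(18,15)=249900+15·7820=367200
i=19: T(19,14)=125854638+14·8408778=243577530 | T(19,15)=8408778+15·367200=13916778
i=20: T(20,15)=243577530+15·13916778=452329200
Read S(20,15) = 452329200.

452329200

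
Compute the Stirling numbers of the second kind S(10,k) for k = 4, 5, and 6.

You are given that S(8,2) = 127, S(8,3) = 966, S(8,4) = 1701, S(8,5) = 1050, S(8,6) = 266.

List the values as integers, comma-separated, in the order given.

34105, 42525, 22827

i=9: T(9,3)=127+3·966=3025 | T(9,4)=966+4·1701=7770 | T(9,5)=1701+5·1050=6951 | T(9,6)=1050+6·266=2646
i=10: T(10,4)=3025+4·7770=34105 | T(10,5)=7770+5·6951=42525 | T(10,6)=6951+6·2646=22827
Read S(10,4) = 34105, S(10,5) = 42525, S(10,6) = 22827.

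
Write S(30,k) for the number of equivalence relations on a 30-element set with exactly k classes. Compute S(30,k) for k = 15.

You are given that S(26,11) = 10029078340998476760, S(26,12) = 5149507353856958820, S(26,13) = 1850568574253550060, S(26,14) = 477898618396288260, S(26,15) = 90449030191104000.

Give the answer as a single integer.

r27: T_27,12=12×5149507353856958820+10029078340998476760=71823166587281982600; T_27,13=13×1850568574253550060+5149507353856958820=29206898819153109600; T_27,14=14×477898618396288260+1850568574253550060=8541149231801585700; T_27,15=15×90449030191104000+477898618396288260=1834634071262848260
r28: T_28,13=13×29206898819153109600+71823166587281982600=451512851236272407400; T_28,14=14×8541149231801585700+29206898819153109600=148782988064375309400; T_28,15=15×1834634071262848260+8541149231801585700=36060660300744309600
r29: T_29,14=14×148782988064375309400+451512851236272407400=2534474684137526739000; T_29,15=15×36060660300744309600+148782988064375309400=689692892575539953400
r30: T_30,15=15×689692892575539953400+2534474684137526739000=12879868072770626040000
Read S(30,15) = 12879868072770626040000.

12879868072770626040000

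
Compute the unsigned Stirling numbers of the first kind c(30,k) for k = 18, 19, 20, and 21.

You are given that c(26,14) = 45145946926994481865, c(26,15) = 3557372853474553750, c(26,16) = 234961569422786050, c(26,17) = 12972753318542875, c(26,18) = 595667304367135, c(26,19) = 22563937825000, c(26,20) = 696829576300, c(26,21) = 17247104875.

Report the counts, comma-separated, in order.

i=27: T(27,15)=45145946926994481865+26·3557372853474553750=137637641117332879365 | T(27,16)=3557372853474553750+26·234961569422786050=9666373658466991050 | T(27,17)=234961569422786050+26·12972753318542875=572253155704900800 | T(27,18)=12972753318542875+26·595667304367135=28460103232088385 | T(27,19)=595667304367135+26·22563937825000=1182329687817135 | T(27,20)=22563937825000+26·696829576300=40681506808800 | T(27,21)=696829576300+26·17247104875=1145254303050
i=28: T(28,16)=137637641117332879365+27·9666373658466991050=398629729895941637715 | T(28,17)=9666373658466991050+27·572253155704900800=25117208862499312650 | T(28,18)=572253155704900800+27·28460103232088385=1340675942971287195 | T(28,19)=28460103232088385+27·1182329687817135=60383004803151030 | T(28,20)=1182329687817135+27·40681506808800=2280730371654735 | T(28,21)=40681506808800+27·1145254303050=71603372991150
i=29: T(29,17)=398629729895941637715+28·25117208862499312650=1101911578045922391915 | T(29,18)=25117208862499312650+28·1340675942971287195=62656135265695354110 | T(29,19)=1340675942971287195+28·60383004803151030=3031400077459516035 | T(29,20)=60383004803151030+28·2280730371654735=124243455209483610 | T(29,21)=2280730371654735+28·71603372991150=4285624815406935
i=30: T(30,18)=1101911578045922391915+29·62656135265695354110=2918939500751087661105 | T(30,19)=62656135265695354110+29·3031400077459516035=150566737512021319125 | T(30,20)=3031400077459516035+29·124243455209483610=6634460278534540725 | T(30,21)=124243455209483610+29·4285624815406935=248526574856284725
Read c(30,18) = 2918939500751087661105, c(30,19) = 150566737512021319125, c(30,20) = 6634460278534540725, c(30,21) = 248526574856284725.

2918939500751087661105, 150566737512021319125, 6634460278534540725, 248526574856284725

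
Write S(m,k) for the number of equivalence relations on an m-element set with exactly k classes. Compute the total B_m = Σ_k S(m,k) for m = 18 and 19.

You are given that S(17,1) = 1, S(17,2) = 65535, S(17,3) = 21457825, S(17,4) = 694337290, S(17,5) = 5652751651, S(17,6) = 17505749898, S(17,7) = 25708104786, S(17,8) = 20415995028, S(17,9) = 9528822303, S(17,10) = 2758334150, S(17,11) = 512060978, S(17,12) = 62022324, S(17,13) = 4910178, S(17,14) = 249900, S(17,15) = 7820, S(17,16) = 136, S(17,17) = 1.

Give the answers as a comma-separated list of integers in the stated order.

682076806159, 5832742205057

[18] T[18,1]:1*1+0=1 · T[18,2]:2*65535+1=131071 · T[18,3]:3*21457825+65535=64439010 · T[18,4]:4*694337290+21457825=2798806985 · T[18,5]:5*5652751651+694337290=28958095545 · T[18,6]:6*17505749898+5652751651=110687251039 · T[18,7]:7*25708104786+17505749898=197462483400 · T[18,8]:8*20415995028+25708104786=189036065010 · T[18,9]:9*9528822303+20415995028=106175395755 · T[18,10]:10*2758334150+9528822303=37112163803 · T[18,11]:11*512060978+2758334150=8391004908 · T[18,12]:12*62022324+512060978=1256328866 · T[18,13]:13*4910178+62022324=125854638 · T[18,14]:14*249900+4910178=8408778 · T[18,15]:15*7820+249900=367200 · T[18,16]:16*136+7820=9996 · T[18,17]:17*1+136=153 · T[18,18]:18*0+1=1
[19] T[19,1]:1*1+0=1 · T[19,2]:2*131071+1=262143 · T[19,3]:3*64439010+131071=193448101 · T[19,4]:4*2798806985+64439010=11259666950 · T[19,5]:5*28958095545+2798806985=147589284710 · T[19,6]:6*110687251039+28958095545=693081601779 · T[19,7]:7*197462483400+110687251039=1492924634839 · T[19,8]:8*189036065010+197462483400=1709751003480 · T[19,9]:9*106175395755+189036065010=1144614626805 · T[19,10]:10*37112163803+106175395755=477297033785 · T[19,11]:11*8391004908+37112163803=129413217791 · T[19,12]:12*1256328866+8391004908=23466951300 · T[19,13]:13*125854638+1256328866=2892439160 · T[19,14]:14*8408778+125854638=243577530 · T[19,15]:15*367200+8408778=13916778 · T[19,16]:16*9996+367200=527136 · T[19,17]:17*153+9996=12597 · T[19,18]:18*1+153=171 · T[19,19]:19*0+1=1
B_18 = ΣS(18,k) = 1+131071+64439010+2798806985+28958095545+110687251039+197462483400+189036065010+106175395755+37112163803+8391004908+1256328866+125854638+8408778+367200+9996+153+1 = 682076806159
B_19 = ΣS(19,k) = 1+262143+193448101+11259666950+147589284710+693081601779+1492924634839+1709751003480+1144614626805+477297033785+129413217791+23466951300+2892439160+243577530+13916778+527136+12597+171+1 = 5832742205057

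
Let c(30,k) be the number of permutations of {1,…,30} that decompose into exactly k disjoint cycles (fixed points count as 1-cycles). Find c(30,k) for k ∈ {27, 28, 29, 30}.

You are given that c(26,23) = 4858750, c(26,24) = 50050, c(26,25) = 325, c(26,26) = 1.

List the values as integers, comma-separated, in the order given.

r27: T_27,24=26×50050+4858750=6160050; T_27,25=26×325+50050=58500; T_27,26=26×1+325=351; T_27,27=26×0+1=1
r28: T_28,25=27×58500+6160050=7739550; T_28,26=27×351+58500=67977; T_28,27=27×1+351=378; T_28,28=27×0+1=1
r29: T_29,26=28×67977+7739550=9642906; T_29,27=28×378+67977=78561; T_29,28=28×1+378=406; T_29,29=28×0+1=1
r30: T_30,27=29×78561+9642906=11921175; T_30,28=29×406+78561=90335; T_30,29=29×1+406=435; T_30,30=29×0+1=1
Read c(30,27) = 11921175, c(30,28) = 90335, c(30,29) = 435, c(30,30) = 1.

11921175, 90335, 435, 1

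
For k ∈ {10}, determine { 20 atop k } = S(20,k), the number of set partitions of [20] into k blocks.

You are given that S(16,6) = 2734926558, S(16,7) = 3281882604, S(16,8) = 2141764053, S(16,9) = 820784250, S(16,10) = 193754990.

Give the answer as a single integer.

5917584964655

[17] T[17,7]:7*3281882604+2734926558=25708104786 · T[17,8]:8*2141764053+3281882604=20415995028 · T[17,9]:9*820784250+2141764053=9528822303 · T[17,10]:10*193754990+820784250=2758334150
[18] T[18,8]:8*20415995028+25708104786=189036065010 · T[18,9]:9*9528822303+20415995028=106175395755 · T[18,10]:10*2758334150+9528822303=37112163803
[19] T[19,9]:9*106175395755+189036065010=1144614626805 · T[19,10]:10*37112163803+106175395755=477297033785
[20] T[20,10]:10*477297033785+1144614626805=5917584964655
Read S(20,10) = 5917584964655.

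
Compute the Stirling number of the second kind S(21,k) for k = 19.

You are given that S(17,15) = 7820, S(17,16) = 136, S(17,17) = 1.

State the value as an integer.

19285

[18] T[18,16]:16*136+7820=9996 · T[18,17]:17*1+136=153 · T[18,18]:18*0+1=1
[19] T[19,17]:17*153+9996=12597 · T[19,18]:18*1+153=171 · T[19,19]:19*0+1=1
[20] T[20,18]:18*171+12597=15675 · T[20,19]:19*1+171=190
[21] T[21,19]:19*190+15675=19285
Read S(21,19) = 19285.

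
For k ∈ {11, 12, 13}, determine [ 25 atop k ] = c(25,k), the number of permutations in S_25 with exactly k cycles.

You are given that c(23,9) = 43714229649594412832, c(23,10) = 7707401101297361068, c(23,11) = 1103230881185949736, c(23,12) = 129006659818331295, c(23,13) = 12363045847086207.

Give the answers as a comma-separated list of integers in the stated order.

1014945527825214637300, 130770928736755873500, 13990945200239106865

@24  (24,10):7707401101297361068·23+43714229649594412832→220984454979433717396, (24,11):1103230881185949736·23+7707401101297361068→33081711368574204996, (24,12):129006659818331295·23+1103230881185949736→4070384057007569521, (24,13):12363045847086207·23+129006659818331295→413356714301314056
@25  (25,11):33081711368574204996·24+220984454979433717396→1014945527825214637300, (25,12):4070384057007569521·24+33081711368574204996→130770928736755873500, (25,13):413356714301314056·24+4070384057007569521→13990945200239106865
Read c(25,11) = 1014945527825214637300, c(25,12) = 130770928736755873500, c(25,13) = 13990945200239106865.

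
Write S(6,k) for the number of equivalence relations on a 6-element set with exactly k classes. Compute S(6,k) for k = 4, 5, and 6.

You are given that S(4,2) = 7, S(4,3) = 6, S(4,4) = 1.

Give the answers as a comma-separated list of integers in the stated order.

65, 15, 1

i=5: T(5,3)=7+3·6=25 | T(5,4)=6+4·1=10 | T(5,5)=1+5·0=1
i=6: T(6,4)=25+4·10=65 | T(6,5)=10+5·1=15 | T(6,6)=1+6·0=1
Read S(6,4) = 65, S(6,5) = 15, S(6,6) = 1.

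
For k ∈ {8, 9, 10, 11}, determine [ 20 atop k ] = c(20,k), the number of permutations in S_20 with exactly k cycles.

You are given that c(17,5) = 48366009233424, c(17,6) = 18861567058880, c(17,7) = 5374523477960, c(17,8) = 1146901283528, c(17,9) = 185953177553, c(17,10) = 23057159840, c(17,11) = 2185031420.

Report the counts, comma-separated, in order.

12953636989943896, 2503858755467550, 381922055502195, 46280647751910

[18] T[18,6]:17*18861567058880+48366009233424=369012649234384 · T[18,7]:17*5374523477960+18861567058880=110228466184200 · T[18,8]:17*1146901283528+5374523477960=24871845297936 · T[18,9]:17*185953177553+1146901283528=4308105301929 · T[18,10]:17*23057159840+185953177553=577924894833 · T[18,11]:17*2185031420+23057159840=60202693980
[19] T[19,7]:18*110228466184200+369012649234384=2353125040549984 · T[19,8]:18*24871845297936+110228466184200=557921681547048 · T[19,9]:18*4308105301929+24871845297936=102417740732658 · T[19,10]:18*577924894833+4308105301929=14710753408923 · T[19,11]:18*60202693980+577924894833=1661573386473
[20] T[20,8]:19*557921681547048+2353125040549984=12953636989943896 · T[20,9]:19*102417740732658+557921681547048=2503858755467550 · T[20,10]:19*14710753408923+102417740732658=381922055502195 · T[20,11]:19*1661573386473+14710753408923=46280647751910
Read c(20,8) = 12953636989943896, c(20,9) = 2503858755467550, c(20,10) = 381922055502195, c(20,11) = 46280647751910.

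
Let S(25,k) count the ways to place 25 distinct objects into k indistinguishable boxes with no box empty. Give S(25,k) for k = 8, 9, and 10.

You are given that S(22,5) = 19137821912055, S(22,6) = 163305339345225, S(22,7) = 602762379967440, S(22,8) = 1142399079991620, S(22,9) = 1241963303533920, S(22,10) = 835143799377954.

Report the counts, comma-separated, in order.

[23] T[23,6]:6*163305339345225+19137821912055=998969857983405 · T[23,7]:7*602762379967440+163305339345225=4382641999117305 · T[23,8]:8*1142399079991620+602762379967440=9741955019900400 · T[23,9]:9*1241963303533920+1142399079991620=12320068811796900 · T[23,10]:10*835143799377954+1241963303533920=9593401297313460
[24] T[24,7]:7*4382641999117305+998969857983405=31677463851804540 · T[24,8]:8*9741955019900400+4382641999117305=82318282158320505 · T[24,9]:9*12320068811796900+9741955019900400=120622574326072500 · T[24,10]:10*9593401297313460+12320068811796900=108254081784931500
[25] T[25,8]:8*82318282158320505+31677463851804540=690223721118368580 · T[25,9]:9*120622574326072500+82318282158320505=1167921451092973005 · T[25,10]:10*108254081784931500+120622574326072500=1203163392175387500
Read S(25,8) = 690223721118368580, S(25,9) = 1167921451092973005, S(25,10) = 1203163392175387500.

690223721118368580, 1167921451092973005, 1203163392175387500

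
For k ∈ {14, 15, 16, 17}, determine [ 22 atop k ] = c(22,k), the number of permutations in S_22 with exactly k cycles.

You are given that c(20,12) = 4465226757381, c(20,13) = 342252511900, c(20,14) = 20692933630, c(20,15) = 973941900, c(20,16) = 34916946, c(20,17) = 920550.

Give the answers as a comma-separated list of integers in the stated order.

r21: T_21,13=20×342252511900+4465226757381=11310276995381; T_21,14=20×20692933630+342252511900=756111184500; T_21,15=20×973941900+20692933630=40171771630; T_21,16=20×34916946+973941900=1672280820; T_21,17=20×920550+34916946=53327946
r22: T_22,14=21×756111184500+11310276995381=27188611869881; T_22,15=21×40171771630+756111184500=1599718388730; T_22,16=21×1672280820+40171771630=75289668850; T_22,17=21×53327946+1672280820=2792167686
Read c(22,14) = 27188611869881, c(22,15) = 1599718388730, c(22,16) = 75289668850, c(22,17) = 2792167686.

27188611869881, 1599718388730, 75289668850, 2792167686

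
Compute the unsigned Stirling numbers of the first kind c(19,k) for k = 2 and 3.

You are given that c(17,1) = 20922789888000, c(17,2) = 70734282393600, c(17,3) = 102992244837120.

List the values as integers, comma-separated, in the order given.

22376988058521600, 34012249593822720

row 18: T[18][1]=17·20922789888000+0=355687428096000  T[18][2]=17·70734282393600+20922789888000=1223405590579200  T[18][3]=17·102992244837120+70734282393600=1821602444624640
row 19: T[19][2]=18·1223405590579200+355687428096000=22376988058521600  T[19][3]=18·1821602444624640+1223405590579200=34012249593822720
Read c(19,2) = 22376988058521600, c(19,3) = 34012249593822720.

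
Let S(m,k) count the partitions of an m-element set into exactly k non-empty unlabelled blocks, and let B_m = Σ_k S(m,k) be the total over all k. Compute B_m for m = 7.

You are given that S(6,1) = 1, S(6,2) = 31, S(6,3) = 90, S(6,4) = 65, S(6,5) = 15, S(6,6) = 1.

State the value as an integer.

877

@7  (7,1):1·1+0→1, (7,2):31·2+1→63, (7,3):90·3+31→301, (7,4):65·4+90→350, (7,5):15·5+65→140, (7,6):1·6+15→21, (7,7):0·7+1→1
B_7 = ΣS(7,k) = 1+63+301+350+140+21+1 = 877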